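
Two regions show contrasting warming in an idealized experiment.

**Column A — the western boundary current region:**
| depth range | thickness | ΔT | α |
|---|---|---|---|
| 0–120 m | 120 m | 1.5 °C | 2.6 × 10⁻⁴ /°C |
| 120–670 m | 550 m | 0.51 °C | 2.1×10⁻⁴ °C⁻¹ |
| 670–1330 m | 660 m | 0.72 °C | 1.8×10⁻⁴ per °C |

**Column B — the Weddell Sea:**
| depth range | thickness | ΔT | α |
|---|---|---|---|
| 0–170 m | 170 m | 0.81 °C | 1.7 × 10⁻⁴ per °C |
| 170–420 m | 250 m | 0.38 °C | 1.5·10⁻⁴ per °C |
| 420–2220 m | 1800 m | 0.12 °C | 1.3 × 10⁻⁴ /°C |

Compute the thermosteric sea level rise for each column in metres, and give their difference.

Δh_A ≈ 0.191 m, Δh_B ≈ 0.0657 m; difference ≈ 0.126 m

A 0–120 m: 1.5 × 120 × 2.6×10⁻⁴ = 0.04680 m
A Layer 2: 550 × 2.1×10⁻⁴ × 0.51 = 0.058905 m
A 670–1330 m: 1.8×10⁻⁴ × 660 × 0.72 = 0.085536 m
A total: 0.191241 m
B 0–170 m: 170 × 0.81 × 1.7×10⁻⁴ = 0.023409 m
B 170–420 m: 0.38 × 250 × 1.5×10⁻⁴ = 0.01425 m
B 0.12 × 1.3×10⁻⁴ × 1800 = 0.02808 m
B total: 0.065739 m
Difference: 0.191241 − 0.065739 = 0.125502 m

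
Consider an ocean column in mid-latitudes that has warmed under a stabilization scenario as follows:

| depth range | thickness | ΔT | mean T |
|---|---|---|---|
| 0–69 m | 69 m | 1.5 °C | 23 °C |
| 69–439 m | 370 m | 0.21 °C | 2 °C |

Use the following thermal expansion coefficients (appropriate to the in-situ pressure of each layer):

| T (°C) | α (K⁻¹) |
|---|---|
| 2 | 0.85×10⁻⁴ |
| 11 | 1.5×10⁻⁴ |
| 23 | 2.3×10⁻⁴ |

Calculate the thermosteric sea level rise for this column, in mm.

Layer 1 at 23 °C → α = 2.3×10⁻⁴ K⁻¹
Layer 2 at 2 °C → α = 0.85×10⁻⁴ K⁻¹
2.3×10⁻⁴ × 69 × 1.5 = 0.023805 m
Layer 2: 370 × 0.85×10⁻⁴ × 0.21 = 0.0066045 m
Δh = 0.023805 + 0.0066045 = 0.0304095 m ≈ 30.4 mm

30.4 mm of thermosteric rise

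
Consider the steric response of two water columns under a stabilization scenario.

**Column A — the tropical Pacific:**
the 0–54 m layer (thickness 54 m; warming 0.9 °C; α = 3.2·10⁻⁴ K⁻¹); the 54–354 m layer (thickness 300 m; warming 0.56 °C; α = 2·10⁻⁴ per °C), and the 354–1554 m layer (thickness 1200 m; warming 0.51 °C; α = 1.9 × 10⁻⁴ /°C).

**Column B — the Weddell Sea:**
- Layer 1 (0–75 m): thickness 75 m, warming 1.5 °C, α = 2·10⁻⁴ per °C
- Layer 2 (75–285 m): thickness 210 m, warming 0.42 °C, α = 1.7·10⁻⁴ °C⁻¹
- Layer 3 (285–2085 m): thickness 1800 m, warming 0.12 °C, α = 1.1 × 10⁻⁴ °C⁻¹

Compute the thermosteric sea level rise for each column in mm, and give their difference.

A 0.9 × 54 × 3.2×10⁻⁴ = 0.015552 m
A 2×10⁻⁴ × 300 × 0.56 = 0.03360 m
A Layer 3: 1.9×10⁻⁴ × 1200 × 0.51 = 0.11628 m
A total: 0.165432 m
B 75 × 1.5 × 2×10⁻⁴ = 0.02250 m
B Layer 2: 1.7×10⁻⁴ × 210 × 0.42 = 0.014994 m
B 1800 × 0.12 × 1.1×10⁻⁴ = 0.02376 m
B total: 0.061254 m
Difference: 0.165432 − 0.061254 = 0.104178 m

A: 170 mm; B: 61 mm; difference 100 mm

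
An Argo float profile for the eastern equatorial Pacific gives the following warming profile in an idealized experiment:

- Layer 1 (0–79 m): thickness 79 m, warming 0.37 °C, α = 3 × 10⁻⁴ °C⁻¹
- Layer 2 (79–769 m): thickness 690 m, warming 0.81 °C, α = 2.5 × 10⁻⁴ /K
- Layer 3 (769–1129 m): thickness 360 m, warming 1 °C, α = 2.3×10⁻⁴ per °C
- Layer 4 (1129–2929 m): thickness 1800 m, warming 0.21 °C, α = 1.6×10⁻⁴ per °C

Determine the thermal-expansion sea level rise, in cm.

Layer 1: 79 × 0.37 × 3×10⁻⁴ = 0.008769 m
2.5×10⁻⁴ × 690 × 0.81 = 0.139725 m
769–1129 m: 2.3×10⁻⁴ × 1 × 360 = 0.08280 m
0.21 × 1.6×10⁻⁴ × 1800 = 0.06048 m
Δh = 0.008769 + 0.139725 + 0.08280 + 0.06048 = 0.291774 m

Δh = 29.2 cm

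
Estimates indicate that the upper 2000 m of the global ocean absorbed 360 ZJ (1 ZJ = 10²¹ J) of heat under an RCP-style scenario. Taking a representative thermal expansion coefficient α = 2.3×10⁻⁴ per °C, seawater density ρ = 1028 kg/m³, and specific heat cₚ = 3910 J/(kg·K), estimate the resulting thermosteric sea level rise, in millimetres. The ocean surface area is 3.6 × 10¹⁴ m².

Δh = 57 mm

Per unit area: Q = 360×10²¹ / (3.6×10¹⁴) = 1×10⁹ J/m²
Δh = αQ/(ρcₚ) = 2.3×10⁻⁴ × 1×10⁹ / (1028 × 3910) ≈ 0.057221 m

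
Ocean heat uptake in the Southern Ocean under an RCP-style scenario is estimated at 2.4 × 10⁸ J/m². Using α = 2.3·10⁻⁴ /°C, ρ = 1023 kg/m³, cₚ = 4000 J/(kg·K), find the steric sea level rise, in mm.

Δh ≈ 13.5 mm

Δh = αQ/(ρcₚ) = 2.3×10⁻⁴ × 2.4×10⁸ / (1023 × 4000) ≈ 0.01349 m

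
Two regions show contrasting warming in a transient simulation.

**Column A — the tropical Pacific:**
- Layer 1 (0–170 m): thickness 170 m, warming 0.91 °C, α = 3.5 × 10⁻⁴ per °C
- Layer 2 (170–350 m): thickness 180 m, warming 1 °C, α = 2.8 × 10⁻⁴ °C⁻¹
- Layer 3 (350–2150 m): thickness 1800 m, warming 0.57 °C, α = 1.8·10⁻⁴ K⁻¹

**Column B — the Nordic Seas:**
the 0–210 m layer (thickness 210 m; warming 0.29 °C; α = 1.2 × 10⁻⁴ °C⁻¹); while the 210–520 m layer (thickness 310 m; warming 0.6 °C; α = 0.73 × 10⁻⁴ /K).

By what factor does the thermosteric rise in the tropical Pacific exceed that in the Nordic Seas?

14

A Layer 1: 170 × 3.5×10⁻⁴ × 0.91 = 0.054145 m
A 1 × 2.8×10⁻⁴ × 180 = 0.05040 m
A 1.8×10⁻⁴ × 1800 × 0.57 = 0.18468 m
A total: 0.289225 m
B Layer 1: 210 × 0.29 × 1.2×10⁻⁴ = 0.007308 m
B 210–520 m: 310 × 0.73×10⁻⁴ × 0.6 = 0.013578 m
B total: 0.020886 m
Ratio: 0.289225 / 0.020886 ≈ 13.85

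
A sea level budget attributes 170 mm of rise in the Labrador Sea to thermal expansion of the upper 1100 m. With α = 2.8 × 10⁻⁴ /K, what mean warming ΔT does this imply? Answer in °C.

ΔT = Δh/(αH) = 0.17 / (2.8×10⁻⁴ × 1100) ≈ 0.5519 °C

about 0.55 °C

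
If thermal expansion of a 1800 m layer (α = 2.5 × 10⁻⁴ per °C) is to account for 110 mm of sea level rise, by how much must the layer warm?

about 0.244 K

ΔT = Δh/(αH) = 0.11 / (2.5×10⁻⁴ × 1800) ≈ 0.2444 K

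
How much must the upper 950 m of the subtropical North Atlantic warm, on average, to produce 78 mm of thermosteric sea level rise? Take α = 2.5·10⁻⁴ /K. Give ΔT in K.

ΔT ≈ 0.328 K

ΔT = Δh/(αH) = 0.078 / (2.5×10⁻⁴ × 950) ≈ 0.3284 K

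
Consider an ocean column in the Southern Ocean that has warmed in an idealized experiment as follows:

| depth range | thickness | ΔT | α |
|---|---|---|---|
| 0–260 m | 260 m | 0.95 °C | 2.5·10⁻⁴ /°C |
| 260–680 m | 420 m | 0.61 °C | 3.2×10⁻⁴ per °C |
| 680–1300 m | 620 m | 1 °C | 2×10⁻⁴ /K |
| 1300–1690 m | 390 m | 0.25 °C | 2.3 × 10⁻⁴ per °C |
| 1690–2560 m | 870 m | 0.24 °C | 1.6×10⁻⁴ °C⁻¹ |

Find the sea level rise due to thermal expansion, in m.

260 × 2.5×10⁻⁴ × 0.95 = 0.06175 m
3.2×10⁻⁴ × 0.61 × 420 = 0.081984 m
620 × 1 × 2×10⁻⁴ = 0.12400 m
0.25 × 2.3×10⁻⁴ × 390 = 0.022425 m
1690–2560 m: 870 × 1.6×10⁻⁴ × 0.24 = 0.033408 m
Δh = 0.06175 + 0.081984 + 0.12400 + 0.022425 + 0.033408 = 0.323567 m

0.324 m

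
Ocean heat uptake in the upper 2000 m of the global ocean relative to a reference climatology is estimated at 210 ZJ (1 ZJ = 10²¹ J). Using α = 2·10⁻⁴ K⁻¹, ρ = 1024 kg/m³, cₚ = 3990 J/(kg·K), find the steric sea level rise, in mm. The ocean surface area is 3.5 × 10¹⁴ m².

Per unit area: Q = 210×10²¹ / (3.5×10¹⁴) = 6×10⁸ J/m²
Δh = αQ/(ρcₚ) = 2×10⁻⁴ × 6×10⁸ / (1024 × 3990) ≈ 0.02937 m

29 mm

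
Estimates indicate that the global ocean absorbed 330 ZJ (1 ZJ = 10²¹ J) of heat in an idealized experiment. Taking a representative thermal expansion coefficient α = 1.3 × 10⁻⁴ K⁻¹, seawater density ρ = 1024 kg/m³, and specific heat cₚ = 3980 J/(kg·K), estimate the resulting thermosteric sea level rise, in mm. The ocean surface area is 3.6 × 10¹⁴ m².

about 29 mm

Per unit area: Q = 330×10²¹ / (3.6×10¹⁴) ≈ 9.167×10⁸ J/m²
Δh = αQ/(ρcₚ) = 1.3×10⁻⁴ × 9.167×10⁸ / (1024 × 3980) ≈ 0.029241 m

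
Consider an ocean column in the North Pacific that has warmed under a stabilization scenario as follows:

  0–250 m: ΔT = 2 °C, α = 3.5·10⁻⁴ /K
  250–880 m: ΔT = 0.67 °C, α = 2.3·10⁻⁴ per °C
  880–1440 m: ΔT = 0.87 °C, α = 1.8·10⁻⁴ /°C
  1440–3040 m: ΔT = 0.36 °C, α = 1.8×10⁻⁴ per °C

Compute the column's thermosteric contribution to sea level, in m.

0–250 m: 250 × 3.5×10⁻⁴ × 2 = 0.17500 m
250–880 m: 630 × 0.67 × 2.3×10⁻⁴ = 0.097083 m
Layer 3: 560 × 1.8×10⁻⁴ × 0.87 = 0.087696 m
Layer 4: 0.36 × 1600 × 1.8×10⁻⁴ = 0.10368 m
Δh = 0.17500 + 0.097083 + 0.087696 + 0.10368 = 0.463459 m

0.463 m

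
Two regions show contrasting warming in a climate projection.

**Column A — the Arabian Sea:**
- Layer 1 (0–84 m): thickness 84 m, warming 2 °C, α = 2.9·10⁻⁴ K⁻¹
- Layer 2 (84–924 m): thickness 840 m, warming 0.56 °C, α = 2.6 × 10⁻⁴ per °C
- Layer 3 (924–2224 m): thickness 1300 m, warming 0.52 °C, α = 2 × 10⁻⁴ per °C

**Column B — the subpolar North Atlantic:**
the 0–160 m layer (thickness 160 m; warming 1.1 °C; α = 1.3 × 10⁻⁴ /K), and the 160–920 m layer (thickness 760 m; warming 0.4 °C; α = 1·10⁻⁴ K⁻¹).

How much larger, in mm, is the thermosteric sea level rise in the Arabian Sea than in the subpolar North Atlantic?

A 2.9×10⁻⁴ × 84 × 2 = 0.04872 m
A 0.56 × 2.6×10⁻⁴ × 840 = 0.122304 m
A 1300 × 2×10⁻⁴ × 0.52 = 0.13520 m
A total: 0.306224 m
B 0–160 m: 1.1 × 160 × 1.3×10⁻⁴ = 0.02288 m
B 760 × 0.4 × 1×10⁻⁴ = 0.03040 m
B total: 0.05328 m
Difference: 0.306224 − 0.05328 = 0.252944 m

Δh_A − Δh_B ≈ 253 mm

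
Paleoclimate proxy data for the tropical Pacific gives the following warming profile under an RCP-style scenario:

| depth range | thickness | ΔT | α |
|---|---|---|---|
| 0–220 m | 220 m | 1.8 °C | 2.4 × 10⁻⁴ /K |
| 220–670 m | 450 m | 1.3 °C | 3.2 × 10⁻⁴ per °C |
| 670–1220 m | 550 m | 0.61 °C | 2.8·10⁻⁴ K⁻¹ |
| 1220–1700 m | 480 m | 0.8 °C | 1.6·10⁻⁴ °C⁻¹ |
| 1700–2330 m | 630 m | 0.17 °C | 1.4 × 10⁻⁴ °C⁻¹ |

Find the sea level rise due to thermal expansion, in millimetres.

1.8 × 2.4×10⁻⁴ × 220 = 0.09504 m
220–670 m: 1.3 × 450 × 3.2×10⁻⁴ = 0.18720 m
2.8×10⁻⁴ × 0.61 × 550 = 0.09394 m
1220–1700 m: 480 × 0.8 × 1.6×10⁻⁴ = 0.06144 m
1.4×10⁻⁴ × 0.17 × 630 = 0.014994 m
Δh = 0.09504 + 0.18720 + 0.09394 + 0.06144 + 0.014994 = 0.452614 m ≈ 453 mm

453 mm of thermosteric rise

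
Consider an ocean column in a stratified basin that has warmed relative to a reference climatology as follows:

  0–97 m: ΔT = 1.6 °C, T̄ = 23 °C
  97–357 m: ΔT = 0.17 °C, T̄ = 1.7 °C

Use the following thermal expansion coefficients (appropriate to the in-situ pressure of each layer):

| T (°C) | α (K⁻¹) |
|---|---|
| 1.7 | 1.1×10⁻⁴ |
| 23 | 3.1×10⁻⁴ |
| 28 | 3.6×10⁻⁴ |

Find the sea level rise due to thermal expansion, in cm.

5.3 cm

Layer 1 at 23 °C → α = 3.1×10⁻⁴ K⁻¹
Layer 2 at 1.7 °C → α = 1.1×10⁻⁴ K⁻¹
0–97 m: 97 × 1.6 × 3.1×10⁻⁴ = 0.048112 m
0.17 × 1.1×10⁻⁴ × 260 = 0.004862 m
Δh = 0.048112 + 0.004862 = 0.052974 m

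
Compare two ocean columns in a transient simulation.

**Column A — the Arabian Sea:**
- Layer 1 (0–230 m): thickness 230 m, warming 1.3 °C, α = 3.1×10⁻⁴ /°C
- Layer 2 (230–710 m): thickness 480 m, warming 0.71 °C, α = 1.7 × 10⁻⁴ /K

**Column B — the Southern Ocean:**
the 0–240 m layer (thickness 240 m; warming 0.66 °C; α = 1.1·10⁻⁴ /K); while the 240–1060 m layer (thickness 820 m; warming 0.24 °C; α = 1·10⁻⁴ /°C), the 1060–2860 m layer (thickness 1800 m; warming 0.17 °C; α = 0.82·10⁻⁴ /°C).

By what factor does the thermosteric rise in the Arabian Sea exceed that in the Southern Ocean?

A Layer 1: 3.1×10⁻⁴ × 230 × 1.3 = 0.09269 m
A 0.71 × 480 × 1.7×10⁻⁴ = 0.057936 m
A total: 0.150626 m
B 0–240 m: 240 × 1.1×10⁻⁴ × 0.66 = 0.017424 m
B 240–1060 m: 820 × 1×10⁻⁴ × 0.24 = 0.01968 m
B Layer 3: 1800 × 0.82×10⁻⁴ × 0.17 = 0.025092 m
B total: 0.062196 m
Ratio: 0.150626 / 0.062196 ≈ 2.422

a factor of 2.4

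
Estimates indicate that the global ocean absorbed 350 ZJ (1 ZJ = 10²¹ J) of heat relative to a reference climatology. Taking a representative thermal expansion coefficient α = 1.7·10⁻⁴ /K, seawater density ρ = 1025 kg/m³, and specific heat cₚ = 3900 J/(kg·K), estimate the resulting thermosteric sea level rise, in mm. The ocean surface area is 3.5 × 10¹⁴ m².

Per unit area: Q = 350×10²¹ / (3.5×10¹⁴) = 1×10⁹ J/m²
Δh = αQ/(ρcₚ) = 1.7×10⁻⁴ × 1×10⁹ / (1025 × 3900) ≈ 0.042527 m

42.5 mm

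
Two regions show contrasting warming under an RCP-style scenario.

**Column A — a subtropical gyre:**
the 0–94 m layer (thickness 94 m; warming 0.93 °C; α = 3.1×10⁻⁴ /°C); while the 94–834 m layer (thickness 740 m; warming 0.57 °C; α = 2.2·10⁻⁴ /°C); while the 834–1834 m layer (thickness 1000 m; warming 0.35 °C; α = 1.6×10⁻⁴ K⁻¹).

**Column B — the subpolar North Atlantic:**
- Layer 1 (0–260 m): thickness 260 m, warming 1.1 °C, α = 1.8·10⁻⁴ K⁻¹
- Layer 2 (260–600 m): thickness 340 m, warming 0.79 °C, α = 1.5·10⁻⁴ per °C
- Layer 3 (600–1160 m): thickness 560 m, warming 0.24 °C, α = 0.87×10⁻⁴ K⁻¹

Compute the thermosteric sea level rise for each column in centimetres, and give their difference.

A 3.1×10⁻⁴ × 94 × 0.93 = 0.0271002 m
A 0.57 × 740 × 2.2×10⁻⁴ = 0.092796 m
A 834–1834 m: 1000 × 1.6×10⁻⁴ × 0.35 = 0.05600 m
A total: 0.1758962 m
B 0–260 m: 1.8×10⁻⁴ × 1.1 × 260 = 0.05148 m
B 0.79 × 340 × 1.5×10⁻⁴ = 0.04029 m
B 600–1160 m: 0.24 × 0.87×10⁻⁴ × 560 = 0.0116928 m
B total: 0.1034628 m
Difference: 0.1758962 − 0.1034628 = 0.0724334 m

A: 18 cm; B: 10 cm; difference 7.2 cm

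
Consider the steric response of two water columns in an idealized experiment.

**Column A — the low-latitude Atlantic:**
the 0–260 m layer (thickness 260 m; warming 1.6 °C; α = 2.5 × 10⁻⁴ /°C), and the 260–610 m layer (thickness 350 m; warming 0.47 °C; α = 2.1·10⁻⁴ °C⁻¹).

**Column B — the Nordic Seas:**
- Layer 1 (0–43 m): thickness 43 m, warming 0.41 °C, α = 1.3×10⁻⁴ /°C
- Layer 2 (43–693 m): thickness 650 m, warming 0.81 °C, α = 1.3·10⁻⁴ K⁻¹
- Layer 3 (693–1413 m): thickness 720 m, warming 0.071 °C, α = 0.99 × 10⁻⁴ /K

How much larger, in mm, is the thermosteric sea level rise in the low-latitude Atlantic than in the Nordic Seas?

A 0–260 m: 2.5×10⁻⁴ × 260 × 1.6 = 0.10400 m
A 260–610 m: 350 × 2.1×10⁻⁴ × 0.47 = 0.034545 m
A total: 0.138545 m
B Layer 1: 0.41 × 1.3×10⁻⁴ × 43 = 0.0022919 m
B 43–693 m: 650 × 1.3×10⁻⁴ × 0.81 = 0.068445 m
B Layer 3: 0.99×10⁻⁴ × 0.071 × 720 = 0.00506088 m
B total: 0.07579778 m
Difference: 0.138545 − 0.07579778 = 0.06274722 m

62.7 mm larger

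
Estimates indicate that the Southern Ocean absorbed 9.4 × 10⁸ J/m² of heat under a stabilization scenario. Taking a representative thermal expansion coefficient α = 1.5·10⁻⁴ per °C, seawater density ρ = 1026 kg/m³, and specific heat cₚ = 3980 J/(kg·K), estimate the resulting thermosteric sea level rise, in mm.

Δh ≈ 35 mm

Δh = αQ/(ρcₚ) = 1.5×10⁻⁴ × 9.4×10⁸ / (1026 × 3980) ≈ 0.034529 m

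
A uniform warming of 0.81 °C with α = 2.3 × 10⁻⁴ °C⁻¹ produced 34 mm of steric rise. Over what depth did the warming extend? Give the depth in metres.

183 m

H = Δh/(αΔT) = 0.034 / (2.3×10⁻⁴ × 0.81) ≈ 182.5 m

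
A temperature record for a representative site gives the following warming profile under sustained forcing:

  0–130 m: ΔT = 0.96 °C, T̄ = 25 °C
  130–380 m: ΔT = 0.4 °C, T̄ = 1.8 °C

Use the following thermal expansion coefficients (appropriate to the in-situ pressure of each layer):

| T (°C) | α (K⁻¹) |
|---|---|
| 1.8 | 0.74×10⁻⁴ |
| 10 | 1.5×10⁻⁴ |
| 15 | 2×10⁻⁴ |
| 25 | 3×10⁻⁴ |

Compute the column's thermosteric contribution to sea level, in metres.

Layer 1 at 25 °C → α = 3×10⁻⁴ K⁻¹
Layer 2 at 1.8 °C → α = 0.74×10⁻⁴ K⁻¹
Layer 1: 3×10⁻⁴ × 0.96 × 130 = 0.03744 m
250 × 0.4 × 0.74×10⁻⁴ = 0.00740 m
Δh = 0.03744 + 0.00740 = 0.04484 m

Δh ≈ 0.0448 m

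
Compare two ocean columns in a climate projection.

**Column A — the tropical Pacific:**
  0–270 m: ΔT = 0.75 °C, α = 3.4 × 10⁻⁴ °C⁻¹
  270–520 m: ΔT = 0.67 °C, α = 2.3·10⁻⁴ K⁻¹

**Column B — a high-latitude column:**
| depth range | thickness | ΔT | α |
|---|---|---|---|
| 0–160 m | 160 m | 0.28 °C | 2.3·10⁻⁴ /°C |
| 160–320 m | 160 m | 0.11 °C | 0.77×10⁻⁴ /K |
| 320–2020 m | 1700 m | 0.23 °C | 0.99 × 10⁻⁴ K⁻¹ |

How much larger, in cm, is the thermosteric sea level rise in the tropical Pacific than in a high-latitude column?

Δh_A − Δh_B ≈ 5.70 cm

A 0–270 m: 3.4×10⁻⁴ × 0.75 × 270 = 0.06885 m
A 270–520 m: 0.67 × 2.3×10⁻⁴ × 250 = 0.038525 m
A total: 0.107375 m
B 2.3×10⁻⁴ × 0.28 × 160 = 0.010304 m
B 160–320 m: 160 × 0.77×10⁻⁴ × 0.11 = 0.0013552 m
B 0.99×10⁻⁴ × 1700 × 0.23 = 0.038709 m
B total: 0.0503682 m
Difference: 0.107375 − 0.0503682 = 0.0570068 m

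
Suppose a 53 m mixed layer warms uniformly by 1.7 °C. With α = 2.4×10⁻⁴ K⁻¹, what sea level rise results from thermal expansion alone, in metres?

Δh = 0.0216 m

Δh = αΔT·H = 2.4×10⁻⁴ × 1.7 × 53 = 0.021624 m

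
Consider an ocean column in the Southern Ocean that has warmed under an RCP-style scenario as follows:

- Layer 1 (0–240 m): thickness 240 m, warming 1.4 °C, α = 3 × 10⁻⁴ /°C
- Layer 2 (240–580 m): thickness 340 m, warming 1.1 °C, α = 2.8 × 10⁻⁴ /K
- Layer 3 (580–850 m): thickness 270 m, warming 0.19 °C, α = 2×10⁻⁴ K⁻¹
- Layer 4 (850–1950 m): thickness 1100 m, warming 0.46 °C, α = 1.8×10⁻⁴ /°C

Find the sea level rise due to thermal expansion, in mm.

0–240 m: 3×10⁻⁴ × 1.4 × 240 = 0.10080 m
340 × 2.8×10⁻⁴ × 1.1 = 0.10472 m
580–850 m: 270 × 0.19 × 2×10⁻⁴ = 0.01026 m
850–1950 m: 1100 × 0.46 × 1.8×10⁻⁴ = 0.09108 m
Δh = 0.10080 + 0.10472 + 0.01026 + 0.09108 = 0.30686 m

about 307 mm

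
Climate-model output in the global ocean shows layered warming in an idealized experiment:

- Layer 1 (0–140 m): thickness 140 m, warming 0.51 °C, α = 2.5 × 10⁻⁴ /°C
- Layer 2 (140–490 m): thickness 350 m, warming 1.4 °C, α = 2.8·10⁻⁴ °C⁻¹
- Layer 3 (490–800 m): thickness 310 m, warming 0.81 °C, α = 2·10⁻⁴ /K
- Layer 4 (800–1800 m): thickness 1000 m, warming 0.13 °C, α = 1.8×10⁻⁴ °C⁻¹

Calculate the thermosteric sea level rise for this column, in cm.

Layer 1: 0.51 × 140 × 2.5×10⁻⁴ = 0.01785 m
140–490 m: 350 × 1.4 × 2.8×10⁻⁴ = 0.13720 m
2×10⁻⁴ × 310 × 0.81 = 0.05022 m
1.8×10⁻⁴ × 1000 × 0.13 = 0.02340 m
Δh = 0.01785 + 0.13720 + 0.05022 + 0.02340 = 0.22867 m

22.9 cm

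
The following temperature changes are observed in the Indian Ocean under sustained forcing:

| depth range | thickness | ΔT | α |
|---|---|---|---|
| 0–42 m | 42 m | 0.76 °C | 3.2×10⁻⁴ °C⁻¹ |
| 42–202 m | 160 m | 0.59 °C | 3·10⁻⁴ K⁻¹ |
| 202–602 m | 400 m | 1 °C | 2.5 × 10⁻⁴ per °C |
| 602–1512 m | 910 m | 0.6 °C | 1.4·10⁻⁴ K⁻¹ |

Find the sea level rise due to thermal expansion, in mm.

0–42 m: 3.2×10⁻⁴ × 42 × 0.76 = 0.0102144 m
0.59 × 3×10⁻⁴ × 160 = 0.02832 m
202–602 m: 1 × 400 × 2.5×10⁻⁴ = 0.10000 m
Layer 4: 910 × 0.6 × 1.4×10⁻⁴ = 0.07644 m
Δh = 0.0102144 + 0.02832 + 0.10000 + 0.07644 = 0.2149744 m ≈ 215 mm

215 mm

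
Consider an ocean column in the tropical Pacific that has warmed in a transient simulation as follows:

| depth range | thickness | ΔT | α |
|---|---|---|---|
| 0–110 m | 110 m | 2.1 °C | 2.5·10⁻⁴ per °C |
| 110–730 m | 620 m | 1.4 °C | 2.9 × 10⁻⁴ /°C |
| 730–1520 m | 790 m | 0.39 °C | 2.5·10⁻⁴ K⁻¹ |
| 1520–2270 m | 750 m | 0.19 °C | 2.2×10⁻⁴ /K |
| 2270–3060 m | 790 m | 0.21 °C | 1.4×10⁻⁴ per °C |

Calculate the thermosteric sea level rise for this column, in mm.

about 441 mm

Layer 1: 2.1 × 2.5×10⁻⁴ × 110 = 0.05775 m
Layer 2: 2.9×10⁻⁴ × 1.4 × 620 = 0.25172 m
730–1520 m: 0.39 × 790 × 2.5×10⁻⁴ = 0.077025 m
Layer 4: 750 × 2.2×10⁻⁴ × 0.19 = 0.03135 m
2270–3060 m: 790 × 0.21 × 1.4×10⁻⁴ = 0.023226 m
Δh = 0.05775 + 0.25172 + 0.077025 + 0.03135 + 0.023226 = 0.441071 m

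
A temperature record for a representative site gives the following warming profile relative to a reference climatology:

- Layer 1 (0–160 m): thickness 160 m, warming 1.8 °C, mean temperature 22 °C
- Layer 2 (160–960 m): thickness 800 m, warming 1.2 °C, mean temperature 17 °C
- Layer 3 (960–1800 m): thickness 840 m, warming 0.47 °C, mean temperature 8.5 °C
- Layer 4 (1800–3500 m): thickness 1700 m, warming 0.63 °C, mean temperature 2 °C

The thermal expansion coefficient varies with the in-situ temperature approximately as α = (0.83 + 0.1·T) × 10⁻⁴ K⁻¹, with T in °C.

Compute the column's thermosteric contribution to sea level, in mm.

about 507 mm

Layer 1: α = (0.83 + 0.1×22)×10⁻⁴ = 3.03×10⁻⁴ K⁻¹
Layer 2: α = (0.83 + 0.1×17)×10⁻⁴ = 2.53×10⁻⁴ K⁻¹
Layer 3: α = (0.83 + 0.1×8.5)×10⁻⁴ = 1.68×10⁻⁴ K⁻¹
Layer 4: α = (0.83 + 0.1×2)×10⁻⁴ = 1.03×10⁻⁴ K⁻¹
0–160 m: 160 × 1.8 × 3.03×10⁻⁴ = 0.087264 m
Layer 2: 2.53×10⁻⁴ × 800 × 1.2 = 0.24288 m
0.47 × 840 × 1.68×10⁻⁴ = 0.0663264 m
1.03×10⁻⁴ × 0.63 × 1700 = 0.110313 m
Δh = 0.087264 + 0.24288 + 0.0663264 + 0.110313 = 0.5067834 m ≈ 507 mm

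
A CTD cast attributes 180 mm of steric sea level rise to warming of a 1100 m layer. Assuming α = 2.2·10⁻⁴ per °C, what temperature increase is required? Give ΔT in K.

about 0.744 K

ΔT = Δh/(αH) = 0.18 / (2.2×10⁻⁴ × 1100) ≈ 0.7438 K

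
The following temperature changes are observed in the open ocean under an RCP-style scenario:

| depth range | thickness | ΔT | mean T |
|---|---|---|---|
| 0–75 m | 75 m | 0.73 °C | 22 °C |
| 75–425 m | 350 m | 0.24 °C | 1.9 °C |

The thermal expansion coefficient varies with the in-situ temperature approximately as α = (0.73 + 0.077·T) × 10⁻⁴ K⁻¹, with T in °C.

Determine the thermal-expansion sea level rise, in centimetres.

Layer 1: α = (0.73 + 0.077×22)×10⁻⁴ = 2.424×10⁻⁴ K⁻¹
Layer 2: α = (0.73 + 0.077×1.9)×10⁻⁴ = 0.8763×10⁻⁴ K⁻¹
75 × 2.424×10⁻⁴ × 0.73 = 0.0132714 m
Layer 2: 350 × 0.24 × 0.8763×10⁻⁴ = 0.00736092 m
Δh = 0.0132714 + 0.00736092 = 0.02063232 m

Δh ≈ 2.06 cm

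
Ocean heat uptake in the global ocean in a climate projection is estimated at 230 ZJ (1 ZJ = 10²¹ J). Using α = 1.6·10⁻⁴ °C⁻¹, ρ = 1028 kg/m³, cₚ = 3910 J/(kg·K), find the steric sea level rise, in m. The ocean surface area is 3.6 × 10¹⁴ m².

Per unit area: Q = 230×10²¹ / (3.6×10¹⁴) ≈ 6.389×10⁸ J/m²
Δh = αQ/(ρcₚ) = 1.6×10⁻⁴ × 6.389×10⁸ / (1028 × 3910) ≈ 0.025432 m

about 0.0254 m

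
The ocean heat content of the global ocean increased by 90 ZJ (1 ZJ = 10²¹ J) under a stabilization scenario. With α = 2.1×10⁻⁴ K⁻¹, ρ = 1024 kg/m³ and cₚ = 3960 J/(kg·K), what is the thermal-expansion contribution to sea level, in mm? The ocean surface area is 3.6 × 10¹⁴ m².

Per unit area: Q = 90×10²¹ / (3.6×10¹⁴) = 2.5×10⁸ J/m²
Δh = αQ/(ρcₚ) = 2.1×10⁻⁴ × 2.5×10⁸ / (1024 × 3960) ≈ 0.012947 m

about 12.9 mm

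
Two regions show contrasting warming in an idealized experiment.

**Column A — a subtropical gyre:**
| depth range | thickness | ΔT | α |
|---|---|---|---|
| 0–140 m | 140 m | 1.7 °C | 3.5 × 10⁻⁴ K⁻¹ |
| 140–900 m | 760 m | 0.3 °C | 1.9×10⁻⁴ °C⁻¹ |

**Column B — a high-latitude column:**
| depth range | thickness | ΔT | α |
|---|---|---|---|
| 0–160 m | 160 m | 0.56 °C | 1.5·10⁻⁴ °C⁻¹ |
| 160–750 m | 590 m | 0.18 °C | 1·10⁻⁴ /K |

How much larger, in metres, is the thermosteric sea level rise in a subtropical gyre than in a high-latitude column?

0.10 m larger

A 0–140 m: 1.7 × 3.5×10⁻⁴ × 140 = 0.08330 m
A 140–900 m: 1.9×10⁻⁴ × 760 × 0.3 = 0.04332 m
A total: 0.12662 m
B 0–160 m: 0.56 × 160 × 1.5×10⁻⁴ = 0.01344 m
B 0.18 × 1×10⁻⁴ × 590 = 0.01062 m
B total: 0.02406 m
Difference: 0.12662 − 0.02406 = 0.10256 m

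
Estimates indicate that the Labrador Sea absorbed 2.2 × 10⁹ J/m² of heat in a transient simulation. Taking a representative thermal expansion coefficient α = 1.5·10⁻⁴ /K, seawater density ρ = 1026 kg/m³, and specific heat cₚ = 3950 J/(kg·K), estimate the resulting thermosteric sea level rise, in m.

Δh = αQ/(ρcₚ) = 1.5×10⁻⁴ × 2.2×10⁹ / (1026 × 3950) ≈ 0.081427 m

about 0.081 m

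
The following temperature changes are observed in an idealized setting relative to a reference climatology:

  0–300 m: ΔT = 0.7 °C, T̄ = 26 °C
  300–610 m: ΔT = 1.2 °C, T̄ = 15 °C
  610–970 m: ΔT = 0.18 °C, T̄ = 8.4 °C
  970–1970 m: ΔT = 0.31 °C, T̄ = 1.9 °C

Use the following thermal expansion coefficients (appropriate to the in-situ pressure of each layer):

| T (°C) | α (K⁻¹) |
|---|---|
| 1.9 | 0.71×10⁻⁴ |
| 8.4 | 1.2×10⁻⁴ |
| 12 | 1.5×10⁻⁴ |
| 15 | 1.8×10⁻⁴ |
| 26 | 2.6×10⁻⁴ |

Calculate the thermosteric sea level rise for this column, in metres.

Layer 1 at 26 °C → α = 2.6×10⁻⁴ K⁻¹
Layer 2 at 15 °C → α = 1.8×10⁻⁴ K⁻¹
Layer 3 at 8.4 °C → α = 1.2×10⁻⁴ K⁻¹
Layer 4 at 1.9 °C → α = 0.71×10⁻⁴ K⁻¹
Layer 1: 300 × 0.7 × 2.6×10⁻⁴ = 0.05460 m
Layer 2: 1.2 × 1.8×10⁻⁴ × 310 = 0.06696 m
610–970 m: 0.18 × 360 × 1.2×10⁻⁴ = 0.007776 m
970–1970 m: 1000 × 0.71×10⁻⁴ × 0.31 = 0.02201 m
Δh = 0.05460 + 0.06696 + 0.007776 + 0.02201 = 0.151346 m

about 0.15 m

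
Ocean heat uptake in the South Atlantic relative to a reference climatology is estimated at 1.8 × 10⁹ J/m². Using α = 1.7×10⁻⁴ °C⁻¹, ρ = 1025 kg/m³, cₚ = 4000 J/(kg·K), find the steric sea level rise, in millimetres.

Δh = αQ/(ρcₚ) = 1.7×10⁻⁴ × 1.8×10⁹ / (1025 × 4000) ≈ 0.074634 m

75 mm of thermosteric rise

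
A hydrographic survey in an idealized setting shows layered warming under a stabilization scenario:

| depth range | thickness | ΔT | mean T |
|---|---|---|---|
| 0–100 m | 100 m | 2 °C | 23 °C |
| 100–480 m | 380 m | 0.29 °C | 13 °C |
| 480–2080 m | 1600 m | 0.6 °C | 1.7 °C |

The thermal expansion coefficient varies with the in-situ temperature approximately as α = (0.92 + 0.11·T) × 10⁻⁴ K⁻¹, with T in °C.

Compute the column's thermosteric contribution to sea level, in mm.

Layer 1: α = (0.92 + 0.11×23)×10⁻⁴ = 3.45×10⁻⁴ K⁻¹
Layer 2: α = (0.92 + 0.11×13)×10⁻⁴ = 2.35×10⁻⁴ K⁻¹
Layer 3: α = (0.92 + 0.11×1.7)×10⁻⁴ = 1.107×10⁻⁴ K⁻¹
100 × 2 × 3.45×10⁻⁴ = 0.06900 m
100–480 m: 0.29 × 2.35×10⁻⁴ × 380 = 0.025897 m
1.107×10⁻⁴ × 0.6 × 1600 = 0.106272 m
Δh = 0.06900 + 0.025897 + 0.106272 = 0.201169 m

Δh = 201 mm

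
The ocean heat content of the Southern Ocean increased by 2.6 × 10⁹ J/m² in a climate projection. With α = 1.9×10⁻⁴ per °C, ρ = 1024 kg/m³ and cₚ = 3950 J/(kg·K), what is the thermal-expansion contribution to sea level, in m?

about 0.12 m

Δh = αQ/(ρcₚ) = 1.9×10⁻⁴ × 2.6×10⁹ / (1024 × 3950) ≈ 0.12213 m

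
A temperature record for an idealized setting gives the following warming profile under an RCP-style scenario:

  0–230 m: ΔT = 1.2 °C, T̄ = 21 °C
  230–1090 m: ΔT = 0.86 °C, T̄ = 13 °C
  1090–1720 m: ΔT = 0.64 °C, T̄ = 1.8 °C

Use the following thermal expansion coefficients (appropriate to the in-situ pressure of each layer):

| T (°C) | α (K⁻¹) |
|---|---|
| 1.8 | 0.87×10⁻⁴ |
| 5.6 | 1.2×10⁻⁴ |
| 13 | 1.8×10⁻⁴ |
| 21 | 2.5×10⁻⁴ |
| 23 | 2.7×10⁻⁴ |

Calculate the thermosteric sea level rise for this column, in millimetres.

Layer 1 at 21 °C → α = 2.5×10⁻⁴ K⁻¹
Layer 2 at 13 °C → α = 1.8×10⁻⁴ K⁻¹
Layer 3 at 1.8 °C → α = 0.87×10⁻⁴ K⁻¹
Layer 1: 2.5×10⁻⁴ × 1.2 × 230 = 0.06900 m
230–1090 m: 860 × 1.8×10⁻⁴ × 0.86 = 0.133128 m
Layer 3: 630 × 0.87×10⁻⁴ × 0.64 = 0.0350784 m
Δh = 0.06900 + 0.133128 + 0.0350784 = 0.2372064 m ≈ 237 mm

Δh ≈ 237 mm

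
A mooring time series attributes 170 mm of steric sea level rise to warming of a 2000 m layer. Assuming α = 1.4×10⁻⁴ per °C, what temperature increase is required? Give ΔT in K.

0.607 K

ΔT = Δh/(αH) = 0.17 / (1.4×10⁻⁴ × 2000) ≈ 0.6071 K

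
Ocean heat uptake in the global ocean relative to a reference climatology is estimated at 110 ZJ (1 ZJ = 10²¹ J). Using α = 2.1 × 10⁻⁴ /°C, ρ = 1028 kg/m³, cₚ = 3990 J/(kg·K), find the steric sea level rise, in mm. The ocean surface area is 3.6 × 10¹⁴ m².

Per unit area: Q = 110×10²¹ / (3.6×10¹⁴) ≈ 3.056×10⁸ J/m²
Δh = αQ/(ρcₚ) = 2.1×10⁻⁴ × 3.056×10⁸ / (1028 × 3990) ≈ 0.015646 m

Δh ≈ 16 mm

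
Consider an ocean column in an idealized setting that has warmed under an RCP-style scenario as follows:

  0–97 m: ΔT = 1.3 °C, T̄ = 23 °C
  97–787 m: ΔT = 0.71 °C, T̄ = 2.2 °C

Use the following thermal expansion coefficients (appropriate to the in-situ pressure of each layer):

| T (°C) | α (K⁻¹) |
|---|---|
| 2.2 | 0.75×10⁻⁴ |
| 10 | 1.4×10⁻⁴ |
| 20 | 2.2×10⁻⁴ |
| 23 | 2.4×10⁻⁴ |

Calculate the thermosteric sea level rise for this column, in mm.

about 67 mm

Layer 1 at 23 °C → α = 2.4×10⁻⁴ K⁻¹
Layer 2 at 2.2 °C → α = 0.75×10⁻⁴ K⁻¹
Layer 1: 97 × 2.4×10⁻⁴ × 1.3 = 0.030264 m
690 × 0.75×10⁻⁴ × 0.71 = 0.0367425 m
Δh = 0.030264 + 0.0367425 = 0.0670065 m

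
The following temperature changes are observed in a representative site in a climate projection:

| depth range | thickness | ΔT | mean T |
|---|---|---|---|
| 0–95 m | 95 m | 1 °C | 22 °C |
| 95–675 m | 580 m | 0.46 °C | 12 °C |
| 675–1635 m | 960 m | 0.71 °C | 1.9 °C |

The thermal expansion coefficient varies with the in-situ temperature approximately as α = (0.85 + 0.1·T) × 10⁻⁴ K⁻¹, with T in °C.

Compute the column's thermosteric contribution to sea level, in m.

Layer 1: α = (0.85 + 0.1×22)×10⁻⁴ = 3.05×10⁻⁴ K⁻¹
Layer 2: α = (0.85 + 0.1×12)×10⁻⁴ = 2.05×10⁻⁴ K⁻¹
Layer 3: α = (0.85 + 0.1×1.9)×10⁻⁴ = 1.04×10⁻⁴ K⁻¹
95 × 1 × 3.05×10⁻⁴ = 0.028975 m
95–675 m: 580 × 2.05×10⁻⁴ × 0.46 = 0.054694 m
675–1635 m: 960 × 1.04×10⁻⁴ × 0.71 = 0.0708864 m
Δh = 0.028975 + 0.054694 + 0.0708864 = 0.1545554 m

Δh ≈ 0.15 m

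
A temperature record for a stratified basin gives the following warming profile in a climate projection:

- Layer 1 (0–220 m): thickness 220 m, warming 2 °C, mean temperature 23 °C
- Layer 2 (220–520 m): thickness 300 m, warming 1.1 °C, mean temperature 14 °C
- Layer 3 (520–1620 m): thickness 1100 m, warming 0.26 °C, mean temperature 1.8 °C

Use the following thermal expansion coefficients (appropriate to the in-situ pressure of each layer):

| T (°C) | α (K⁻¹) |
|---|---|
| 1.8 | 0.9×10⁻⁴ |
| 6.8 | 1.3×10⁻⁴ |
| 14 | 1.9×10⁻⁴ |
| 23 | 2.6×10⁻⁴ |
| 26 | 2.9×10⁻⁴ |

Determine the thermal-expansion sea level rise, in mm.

200 mm

Layer 1 at 23 °C → α = 2.6×10⁻⁴ K⁻¹
Layer 2 at 14 °C → α = 1.9×10⁻⁴ K⁻¹
Layer 3 at 1.8 °C → α = 0.9×10⁻⁴ K⁻¹
0–220 m: 2 × 220 × 2.6×10⁻⁴ = 0.11440 m
Layer 2: 1.9×10⁻⁴ × 300 × 1.1 = 0.06270 m
520–1620 m: 0.9×10⁻⁴ × 0.26 × 1100 = 0.02574 m
Δh = 0.11440 + 0.06270 + 0.02574 = 0.20284 m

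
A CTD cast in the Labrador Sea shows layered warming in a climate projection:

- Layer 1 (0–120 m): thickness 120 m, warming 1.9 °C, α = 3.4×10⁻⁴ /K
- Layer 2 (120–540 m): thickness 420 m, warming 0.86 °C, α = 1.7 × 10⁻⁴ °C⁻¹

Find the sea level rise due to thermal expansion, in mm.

140 mm

Layer 1: 3.4×10⁻⁴ × 120 × 1.9 = 0.07752 m
120–540 m: 0.86 × 420 × 1.7×10⁻⁴ = 0.061404 m
Δh = 0.07752 + 0.061404 = 0.138924 m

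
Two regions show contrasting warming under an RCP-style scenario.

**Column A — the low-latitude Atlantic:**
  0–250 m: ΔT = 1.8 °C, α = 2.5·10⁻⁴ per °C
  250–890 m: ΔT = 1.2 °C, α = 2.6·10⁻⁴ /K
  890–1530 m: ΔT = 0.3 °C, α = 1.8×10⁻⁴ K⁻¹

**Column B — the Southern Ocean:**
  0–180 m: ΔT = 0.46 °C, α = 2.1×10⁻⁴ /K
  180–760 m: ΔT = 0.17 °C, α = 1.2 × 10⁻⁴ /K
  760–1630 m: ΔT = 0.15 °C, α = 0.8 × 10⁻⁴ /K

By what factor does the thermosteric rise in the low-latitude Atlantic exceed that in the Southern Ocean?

a factor of 8.7

A 0–250 m: 2.5×10⁻⁴ × 250 × 1.8 = 0.11250 m
A 640 × 1.2 × 2.6×10⁻⁴ = 0.19968 m
A Layer 3: 640 × 0.3 × 1.8×10⁻⁴ = 0.03456 m
A total: 0.34674 m
B Layer 1: 0.46 × 2.1×10⁻⁴ × 180 = 0.017388 m
B Layer 2: 580 × 1.2×10⁻⁴ × 0.17 = 0.011832 m
B 760–1630 m: 870 × 0.15 × 0.8×10⁻⁴ = 0.01044 m
B total: 0.03966 m
Ratio: 0.34674 / 0.03966 ≈ 8.743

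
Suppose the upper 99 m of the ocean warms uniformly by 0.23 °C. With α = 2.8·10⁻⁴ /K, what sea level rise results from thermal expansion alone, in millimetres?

6.4 mm

Δh = αΔT·H = 2.8×10⁻⁴ × 0.23 × 99 = 0.0063756 m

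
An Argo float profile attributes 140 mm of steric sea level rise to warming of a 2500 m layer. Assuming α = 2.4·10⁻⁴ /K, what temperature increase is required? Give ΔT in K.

about 0.23 K

ΔT = Δh/(αH) = 0.14 / (2.4×10⁻⁴ × 2500) ≈ 0.2333 K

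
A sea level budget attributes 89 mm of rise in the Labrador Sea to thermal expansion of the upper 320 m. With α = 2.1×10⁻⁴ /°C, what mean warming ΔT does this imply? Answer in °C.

about 1.32 °C

ΔT = Δh/(αH) = 0.089 / (2.1×10⁻⁴ × 320) ≈ 1.324 °C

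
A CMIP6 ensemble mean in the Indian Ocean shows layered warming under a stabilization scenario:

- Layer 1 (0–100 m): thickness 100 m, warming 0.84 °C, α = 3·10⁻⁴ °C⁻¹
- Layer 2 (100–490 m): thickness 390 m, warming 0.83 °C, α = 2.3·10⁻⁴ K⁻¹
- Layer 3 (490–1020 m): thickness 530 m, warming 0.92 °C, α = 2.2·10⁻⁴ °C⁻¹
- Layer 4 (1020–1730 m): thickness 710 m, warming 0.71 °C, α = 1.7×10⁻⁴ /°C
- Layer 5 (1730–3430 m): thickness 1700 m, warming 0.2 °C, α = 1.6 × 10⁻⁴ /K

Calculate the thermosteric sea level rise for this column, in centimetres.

Layer 1: 3×10⁻⁴ × 100 × 0.84 = 0.02520 m
2.3×10⁻⁴ × 390 × 0.83 = 0.074451 m
Layer 3: 2.2×10⁻⁴ × 530 × 0.92 = 0.107272 m
1020–1730 m: 1.7×10⁻⁴ × 0.71 × 710 = 0.085697 m
1730–3430 m: 0.2 × 1.6×10⁻⁴ × 1700 = 0.05440 m
Δh = 0.02520 + 0.074451 + 0.107272 + 0.085697 + 0.05440 = 0.34702 m ≈ 35 cm

35 cm of thermosteric rise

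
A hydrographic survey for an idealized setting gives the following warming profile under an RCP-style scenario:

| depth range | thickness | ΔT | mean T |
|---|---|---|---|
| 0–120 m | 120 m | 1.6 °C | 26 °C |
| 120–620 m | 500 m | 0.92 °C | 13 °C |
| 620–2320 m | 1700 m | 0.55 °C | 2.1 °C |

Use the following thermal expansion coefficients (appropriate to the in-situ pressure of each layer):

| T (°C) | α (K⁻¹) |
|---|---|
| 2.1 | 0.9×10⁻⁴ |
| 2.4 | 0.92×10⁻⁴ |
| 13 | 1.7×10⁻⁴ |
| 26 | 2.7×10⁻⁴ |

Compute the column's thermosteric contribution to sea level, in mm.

Layer 1 at 26 °C → α = 2.7×10⁻⁴ K⁻¹
Layer 2 at 13 °C → α = 1.7×10⁻⁴ K⁻¹
Layer 3 at 2.1 °C → α = 0.9×10⁻⁴ K⁻¹
0–120 m: 120 × 1.6 × 2.7×10⁻⁴ = 0.05184 m
120–620 m: 1.7×10⁻⁴ × 0.92 × 500 = 0.07820 m
Layer 3: 0.9×10⁻⁴ × 0.55 × 1700 = 0.08415 m
Δh = 0.05184 + 0.07820 + 0.08415 = 0.21419 m ≈ 210 mm

Δh = 210 mm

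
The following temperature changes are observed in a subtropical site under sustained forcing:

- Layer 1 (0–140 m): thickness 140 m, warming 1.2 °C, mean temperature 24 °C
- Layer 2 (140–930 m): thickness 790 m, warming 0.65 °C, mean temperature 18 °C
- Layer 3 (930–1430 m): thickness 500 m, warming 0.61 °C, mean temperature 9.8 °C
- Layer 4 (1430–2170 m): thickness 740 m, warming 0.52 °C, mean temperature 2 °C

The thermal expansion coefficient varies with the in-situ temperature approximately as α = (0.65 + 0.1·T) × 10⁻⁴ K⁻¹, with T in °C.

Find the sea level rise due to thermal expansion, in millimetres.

Δh ≈ 259 mm

Layer 1: α = (0.65 + 0.1×24)×10⁻⁴ = 3.05×10⁻⁴ K⁻¹
Layer 2: α = (0.65 + 0.1×18)×10⁻⁴ = 2.45×10⁻⁴ K⁻¹
Layer 3: α = (0.65 + 0.1×9.8)×10⁻⁴ = 1.63×10⁻⁴ K⁻¹
Layer 4: α = (0.65 + 0.1×2)×10⁻⁴ = 0.85×10⁻⁴ K⁻¹
140 × 1.2 × 3.05×10⁻⁴ = 0.05124 m
0.65 × 790 × 2.45×10⁻⁴ = 0.1258075 m
Layer 3: 0.61 × 1.63×10⁻⁴ × 500 = 0.049715 m
1430–2170 m: 740 × 0.85×10⁻⁴ × 0.52 = 0.032708 m
Δh = 0.05124 + 0.1258075 + 0.049715 + 0.032708 = 0.2594705 m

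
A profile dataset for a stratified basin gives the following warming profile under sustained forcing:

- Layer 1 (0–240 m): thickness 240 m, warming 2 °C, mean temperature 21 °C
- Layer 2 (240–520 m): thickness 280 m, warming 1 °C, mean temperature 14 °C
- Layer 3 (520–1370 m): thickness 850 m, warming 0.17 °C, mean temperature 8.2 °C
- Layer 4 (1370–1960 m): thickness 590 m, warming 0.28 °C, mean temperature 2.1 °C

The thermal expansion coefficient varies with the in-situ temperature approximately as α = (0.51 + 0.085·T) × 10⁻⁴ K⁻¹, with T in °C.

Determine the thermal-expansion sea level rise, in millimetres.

190 mm

Layer 1: α = (0.51 + 0.085×21)×10⁻⁴ = 2.295×10⁻⁴ K⁻¹
Layer 2: α = (0.51 + 0.085×14)×10⁻⁴ = 1.7×10⁻⁴ K⁻¹
Layer 3: α = (0.51 + 0.085×8.2)×10⁻⁴ = 1.207×10⁻⁴ K⁻¹
Layer 4: α = (0.51 + 0.085×2.1)×10⁻⁴ = 0.6885×10⁻⁴ K⁻¹
Layer 1: 2.295×10⁻⁴ × 240 × 2 = 0.11016 m
Layer 2: 1 × 1.7×10⁻⁴ × 280 = 0.04760 m
850 × 0.17 × 1.207×10⁻⁴ = 0.01744115 m
Layer 4: 0.28 × 0.6885×10⁻⁴ × 590 = 0.01137402 m
Δh = 0.11016 + 0.04760 + 0.01744115 + 0.01137402 = 0.18657517 m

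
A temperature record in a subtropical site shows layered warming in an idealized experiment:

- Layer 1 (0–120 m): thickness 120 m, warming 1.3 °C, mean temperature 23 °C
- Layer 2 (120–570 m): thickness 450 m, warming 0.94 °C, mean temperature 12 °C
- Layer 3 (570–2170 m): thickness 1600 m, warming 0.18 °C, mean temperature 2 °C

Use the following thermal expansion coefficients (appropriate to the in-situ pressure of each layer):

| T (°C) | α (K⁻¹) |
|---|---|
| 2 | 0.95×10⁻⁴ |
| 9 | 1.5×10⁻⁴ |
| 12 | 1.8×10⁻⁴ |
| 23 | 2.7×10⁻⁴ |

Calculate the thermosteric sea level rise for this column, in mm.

Δh ≈ 150 mm

Layer 1 at 23 °C → α = 2.7×10⁻⁴ K⁻¹
Layer 2 at 12 °C → α = 1.8×10⁻⁴ K⁻¹
Layer 3 at 2 °C → α = 0.95×10⁻⁴ K⁻¹
0–120 m: 2.7×10⁻⁴ × 120 × 1.3 = 0.04212 m
120–570 m: 1.8×10⁻⁴ × 450 × 0.94 = 0.07614 m
0.18 × 1600 × 0.95×10⁻⁴ = 0.02736 m
Δh = 0.04212 + 0.07614 + 0.02736 = 0.14562 m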